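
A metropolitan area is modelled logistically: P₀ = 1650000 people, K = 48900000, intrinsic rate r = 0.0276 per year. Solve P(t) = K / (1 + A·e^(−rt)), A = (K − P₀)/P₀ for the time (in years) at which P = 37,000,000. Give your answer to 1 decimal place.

t ≈ 162.6 years

A = (48900000 − 1650000)/1650000 = 28.63636
37000000 = 48900000/(1 + 28.63636·e^(−0.0276t)) → 1 + 28.63636·e^(−0.0276t) = 1.32162
e^(−0.0276t) = 0.011231 → t = ln(89.03743)/0.0276 = 4.48906/0.0276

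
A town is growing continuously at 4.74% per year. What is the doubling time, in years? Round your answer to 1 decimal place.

doubling time = ln(2) / |r| = 0.69315 / 0.0474

doubling time ≈ 14.6 years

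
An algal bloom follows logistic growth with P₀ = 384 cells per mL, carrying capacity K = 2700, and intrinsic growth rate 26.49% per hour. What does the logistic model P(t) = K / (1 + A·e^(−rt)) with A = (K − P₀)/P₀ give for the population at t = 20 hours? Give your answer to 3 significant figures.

A = (2700 − 384)/384 = 6.03125
P(20) = 2700 / (1 + 6.03125·e^(−0.2649·20)) = 2700 / (1 + 6.03125·0.005002)
= 2700 / 1.03017 ≈ 2620.94

≈ 2,620 cells per mL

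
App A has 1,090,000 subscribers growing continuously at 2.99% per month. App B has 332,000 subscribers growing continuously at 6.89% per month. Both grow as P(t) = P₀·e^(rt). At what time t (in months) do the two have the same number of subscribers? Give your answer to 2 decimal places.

1090000·e^(0.0299t) = 332000·e^(0.0689t)
1090000/332000 = e^((0.0689 − 0.0299)t) → ln(3.28313) = 0.039·t
t = 1.1888 / 0.039

t ≈ 30.48 months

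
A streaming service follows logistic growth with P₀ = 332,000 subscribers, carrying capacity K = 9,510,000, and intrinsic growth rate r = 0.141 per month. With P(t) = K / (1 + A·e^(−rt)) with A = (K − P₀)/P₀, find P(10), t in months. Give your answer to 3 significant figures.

≈ 1,230,000 subscribers

A = (9510000 − 332000)/332000 = 27.64458
P(10) = 9510000 / (1 + 27.64458·e^(−0.141·10)) = 9510000 / (1 + 27.64458·0.244143)
= 9510000 / 7.74924 ≈ 1227217.42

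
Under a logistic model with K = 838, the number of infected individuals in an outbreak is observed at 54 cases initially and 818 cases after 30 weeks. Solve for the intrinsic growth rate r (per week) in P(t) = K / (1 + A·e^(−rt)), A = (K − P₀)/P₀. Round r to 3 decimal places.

A = (838 − 54)/54 = 14.51852
818 = 838/(1 + 14.51852·e^(−r·30)) → e^(−30r) = (1.02445 − 1)/14.51852 = 0.001684
r = −ln(0.001684)/30 = 6.38656/30

r ≈ 0.213 per week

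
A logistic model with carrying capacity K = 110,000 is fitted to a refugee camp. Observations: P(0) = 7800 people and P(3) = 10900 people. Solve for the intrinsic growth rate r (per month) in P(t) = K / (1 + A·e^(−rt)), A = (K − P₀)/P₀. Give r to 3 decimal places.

A = (110000 − 7800)/7800 = 13.10256
10900 = 110000/(1 + 13.10256·e^(−r·3)) → e^(−3r) = (10.09174 − 1)/13.10256 = 0.69389
r = −ln(0.69389)/3 = 0.36544/3

r ≈ 0.122 per month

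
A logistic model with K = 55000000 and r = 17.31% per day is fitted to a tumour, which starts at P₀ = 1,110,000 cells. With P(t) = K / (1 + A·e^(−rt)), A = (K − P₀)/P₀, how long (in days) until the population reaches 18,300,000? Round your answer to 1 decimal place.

A = (55000000 − 1110000)/1110000 = 48.54955
18300000 = 55000000/(1 + 48.54955·e^(−0.1731t)) → 1 + 48.54955·e^(−0.1731t) = 3.00546
e^(−0.1731t) = 0.041308 → t = ln(24.20863)/0.1731 = 3.18671/0.1731

t ≈ 18.4 days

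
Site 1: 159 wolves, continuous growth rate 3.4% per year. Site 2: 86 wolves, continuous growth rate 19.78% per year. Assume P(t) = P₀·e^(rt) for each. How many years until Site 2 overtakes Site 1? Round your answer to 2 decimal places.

159·e^(0.034t) = 86·e^(0.1978t)
159/86 = e^((0.1978 − 0.034)t) → ln(1.84884) = 0.1638·t
t = 0.61456 / 0.1638

t ≈ 3.75 years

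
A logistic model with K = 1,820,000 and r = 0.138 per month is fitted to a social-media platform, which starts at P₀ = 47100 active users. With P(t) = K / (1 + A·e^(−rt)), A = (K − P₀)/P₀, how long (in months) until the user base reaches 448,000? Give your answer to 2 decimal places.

t ≈ 18.18 months

A = (1820000 − 47100)/47100 = 37.64119
448000 = 1820000/(1 + 37.64119·e^(−0.138t)) → 1 + 37.64119·e^(−0.138t) = 4.0625
e^(−0.138t) = 0.08136 → t = ln(12.291)/0.138 = 2.50887/0.138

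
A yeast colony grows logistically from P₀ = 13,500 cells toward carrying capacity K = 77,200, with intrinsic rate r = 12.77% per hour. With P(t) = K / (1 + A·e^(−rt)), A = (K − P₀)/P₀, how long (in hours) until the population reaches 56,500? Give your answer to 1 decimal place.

A = (77200 − 13500)/13500 = 4.71852
56500 = 77200/(1 + 4.71852·e^(−0.1277t)) → 1 + 4.71852·e^(−0.1277t) = 1.36637
e^(−0.1277t) = 0.077645 → t = ln(12.87905)/0.1277 = 2.5556/0.1277

t ≈ 20.0 hours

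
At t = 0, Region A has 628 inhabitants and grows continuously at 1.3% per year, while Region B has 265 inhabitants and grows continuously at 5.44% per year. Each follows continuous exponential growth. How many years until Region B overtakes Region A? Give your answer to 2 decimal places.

628·e^(0.013t) = 265·e^(0.0544t)
628/265 = e^((0.0544 − 0.013)t) → ln(2.36981) = 0.0414·t
t = 0.86281 / 0.0414

t ≈ 20.84 years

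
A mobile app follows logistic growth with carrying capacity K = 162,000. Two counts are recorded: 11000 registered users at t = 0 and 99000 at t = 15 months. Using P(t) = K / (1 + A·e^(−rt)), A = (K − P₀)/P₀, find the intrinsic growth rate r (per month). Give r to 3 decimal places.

A = (162000 − 11000)/11000 = 13.72727
99000 = 162000/(1 + 13.72727·e^(−r·15)) → e^(−15r) = (1.63636 − 1)/13.72727 = 0.046358
r = −ln(0.046358)/15 = 3.07137/15

r ≈ 0.205 per month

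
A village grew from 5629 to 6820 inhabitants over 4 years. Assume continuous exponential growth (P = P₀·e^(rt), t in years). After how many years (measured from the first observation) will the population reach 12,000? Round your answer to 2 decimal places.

r = ln(6820/5629) / 4 ≈ 0.047982 per year
t = ln(12000/5629) / r = 0.75697 / 0.047982 ≈ 15.776

t ≈ 15.78 years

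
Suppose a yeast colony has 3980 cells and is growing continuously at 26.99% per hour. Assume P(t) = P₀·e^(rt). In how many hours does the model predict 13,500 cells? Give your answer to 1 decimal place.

13500 = 3980 · e^(0.2699·t)
t = ln(13500/3980) / 0.2699 = ln(3.39196) / 0.2699 = 1.22141 / 0.2699

t ≈ 4.5 hours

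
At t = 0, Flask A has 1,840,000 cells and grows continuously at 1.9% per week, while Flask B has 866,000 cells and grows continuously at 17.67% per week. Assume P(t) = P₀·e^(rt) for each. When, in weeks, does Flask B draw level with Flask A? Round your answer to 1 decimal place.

t ≈ 4.8 weeks

1840000·e^(0.019t) = 866000·e^(0.1767t)
1840000/866000 = e^((0.1767 − 0.019)t) → ln(2.12471) = 0.1577·t
t = 0.75364 / 0.1577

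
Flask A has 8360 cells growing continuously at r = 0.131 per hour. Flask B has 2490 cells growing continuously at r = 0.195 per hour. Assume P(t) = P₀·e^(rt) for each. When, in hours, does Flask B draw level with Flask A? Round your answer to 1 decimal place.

t ≈ 18.9 hours

8360·e^(0.131t) = 2490·e^(0.195t)
8360/2490 = e^((0.195 − 0.131)t) → ln(3.35743) = 0.064·t
t = 1.21118 / 0.064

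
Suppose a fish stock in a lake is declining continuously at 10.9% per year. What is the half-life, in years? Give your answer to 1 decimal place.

half-life ≈ 6.4 years

half-life = ln(2) / |r| = 0.69315 / 0.109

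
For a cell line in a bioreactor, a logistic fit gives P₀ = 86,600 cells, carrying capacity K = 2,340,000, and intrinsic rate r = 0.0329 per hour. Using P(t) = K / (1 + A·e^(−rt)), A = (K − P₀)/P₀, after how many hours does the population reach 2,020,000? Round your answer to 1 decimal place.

A = (2340000 − 86600)/86600 = 26.02079
2020000 = 2340000/(1 + 26.02079·e^(−0.0329t)) → 1 + 26.02079·e^(−0.0329t) = 1.15842
e^(−0.0329t) = 0.006088 → t = ln(164.25621)/0.0329 = 5.10143/0.0329

t ≈ 155.1 hours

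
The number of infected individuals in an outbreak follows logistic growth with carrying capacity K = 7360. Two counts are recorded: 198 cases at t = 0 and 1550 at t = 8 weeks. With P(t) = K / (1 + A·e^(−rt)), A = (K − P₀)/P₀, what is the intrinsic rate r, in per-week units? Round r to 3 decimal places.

r ≈ 0.283 per week

A = (7360 − 198)/198 = 36.17172
1550 = 7360/(1 + 36.17172·e^(−r·8)) → e^(−8r) = (4.74839 − 1)/36.17172 = 0.103628
r = −ln(0.103628)/8 = 2.26695/8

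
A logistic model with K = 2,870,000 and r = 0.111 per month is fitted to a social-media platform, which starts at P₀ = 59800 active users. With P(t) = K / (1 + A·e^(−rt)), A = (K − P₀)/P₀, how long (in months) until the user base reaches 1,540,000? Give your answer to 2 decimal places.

t ≈ 36.01 months

A = (2870000 − 59800)/59800 = 46.99331
1540000 = 2870000/(1 + 46.99331·e^(−0.111t)) → 1 + 46.99331·e^(−0.111t) = 1.86364
e^(−0.111t) = 0.018378 → t = ln(54.41331)/0.111 = 3.99661/0.111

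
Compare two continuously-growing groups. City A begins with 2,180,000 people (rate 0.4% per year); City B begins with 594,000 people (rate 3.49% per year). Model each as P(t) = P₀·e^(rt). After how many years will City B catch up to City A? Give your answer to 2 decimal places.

t ≈ 42.08 years

2180000·e^(0.004t) = 594000·e^(0.0349t)
2180000/594000 = e^((0.0349 − 0.004)t) → ln(3.67003) = 0.0309·t
t = 1.3002 / 0.0309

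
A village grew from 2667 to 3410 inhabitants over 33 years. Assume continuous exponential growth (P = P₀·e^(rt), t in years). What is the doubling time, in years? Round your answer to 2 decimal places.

doubling time ≈ 93.07 years

r = ln(3410/2667) / 33 = ln(1.27859) / 33 ≈ 0.007447 per year
doubling time = ln 2 / |r| = 0.69315 / 0.007447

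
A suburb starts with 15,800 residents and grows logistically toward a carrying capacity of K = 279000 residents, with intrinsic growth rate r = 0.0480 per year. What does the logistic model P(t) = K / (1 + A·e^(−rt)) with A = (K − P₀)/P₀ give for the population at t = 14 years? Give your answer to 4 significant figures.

≈ 29,350 residents

A = (279000 − 15800)/15800 = 16.65823
P(14) = 279000 / (1 + 16.65823·e^(−0.048·14)) = 279000 / (1 + 16.65823·0.510686)
= 279000 / 9.50713 ≈ 29346.41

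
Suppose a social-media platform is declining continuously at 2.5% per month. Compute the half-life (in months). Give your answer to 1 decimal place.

half-life ≈ 27.7 months

half-life = ln(2) / |r| = 0.69315 / 0.025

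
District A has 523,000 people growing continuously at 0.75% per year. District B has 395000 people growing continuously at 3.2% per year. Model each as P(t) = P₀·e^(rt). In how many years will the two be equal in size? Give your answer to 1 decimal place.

t ≈ 11.5 years

523000·e^(0.0075t) = 395000·e^(0.032t)
523000/395000 = e^((0.032 − 0.0075)t) → ln(1.32405) = 0.0245·t
t = 0.2807 / 0.0245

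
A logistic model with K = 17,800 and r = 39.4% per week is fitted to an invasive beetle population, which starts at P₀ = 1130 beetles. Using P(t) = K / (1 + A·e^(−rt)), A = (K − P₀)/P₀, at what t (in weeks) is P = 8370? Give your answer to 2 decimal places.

A = (17800 − 1130)/1130 = 14.75221
8370 = 17800/(1 + 14.75221·e^(−0.394t)) → 1 + 14.75221·e^(−0.394t) = 2.12664
e^(−0.394t) = 0.076371 → t = ln(13.09396)/0.394 = 2.57215/0.394

t ≈ 6.53 weeks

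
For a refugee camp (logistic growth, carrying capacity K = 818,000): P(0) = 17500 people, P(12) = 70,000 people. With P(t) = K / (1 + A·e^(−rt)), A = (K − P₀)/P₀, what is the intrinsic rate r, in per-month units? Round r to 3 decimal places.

A = (818000 − 17500)/17500 = 45.74286
70000 = 818000/(1 + 45.74286·e^(−r·12)) → e^(−12r) = (11.68571 − 1)/45.74286 = 0.233604
r = −ln(0.233604)/12 = 1.45413/12

r ≈ 0.121 per month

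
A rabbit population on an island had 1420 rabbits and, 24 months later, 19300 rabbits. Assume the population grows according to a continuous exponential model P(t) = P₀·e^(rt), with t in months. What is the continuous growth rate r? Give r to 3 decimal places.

r ≈ 0.109 per month

19300 = 1420 · e^(r·24)
e^(24r) = 19300/1420 = 13.59155
r = ln(13.59155) / 24 = 2.60945 / 24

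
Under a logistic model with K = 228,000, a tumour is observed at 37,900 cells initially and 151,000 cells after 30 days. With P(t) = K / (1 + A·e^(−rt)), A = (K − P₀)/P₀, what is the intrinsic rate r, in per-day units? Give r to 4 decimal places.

A = (228000 − 37900)/37900 = 5.01583
151000 = 228000/(1 + 5.01583·e^(−r·30)) → e^(−30r) = (1.50993 − 1)/5.01583 = 0.101665
r = −ln(0.101665)/30 = 2.28607/30

r ≈ 0.0762 per day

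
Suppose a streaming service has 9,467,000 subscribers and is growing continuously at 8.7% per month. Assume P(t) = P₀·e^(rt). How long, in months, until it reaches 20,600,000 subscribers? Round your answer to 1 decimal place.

t ≈ 8.9 months

20600000 = 9467000 · e^(0.087·t)
t = ln(20600000/9467000) / 0.087 = ln(2.17598) / 0.087 = 0.77748 / 0.087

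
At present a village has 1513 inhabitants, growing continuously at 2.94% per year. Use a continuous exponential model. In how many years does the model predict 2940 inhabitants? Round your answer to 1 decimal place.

2940 = 1513 · e^(0.0294·t)
t = ln(2940/1513) / 0.0294 = ln(1.94316) / 0.0294 = 0.66432 / 0.0294

t ≈ 22.6 years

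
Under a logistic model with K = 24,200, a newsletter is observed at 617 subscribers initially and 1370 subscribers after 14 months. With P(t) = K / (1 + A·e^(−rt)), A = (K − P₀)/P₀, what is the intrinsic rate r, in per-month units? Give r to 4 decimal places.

A = (24200 − 617)/617 = 38.22204
1370 = 24200/(1 + 38.22204·e^(−r·14)) → e^(−14r) = (17.66423 − 1)/38.22204 = 0.435985
r = −ln(0.435985)/14 = 0.83015/14

r ≈ 0.0593 per month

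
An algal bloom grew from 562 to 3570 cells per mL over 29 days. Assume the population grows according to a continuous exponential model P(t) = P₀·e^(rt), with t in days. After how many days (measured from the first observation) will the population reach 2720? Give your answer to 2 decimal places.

t ≈ 24.73 days

r = ln(3570/562) / 29 ≈ 0.063752 per day
t = ln(2720/562) / r = 1.57689 / 0.063752 ≈ 24.735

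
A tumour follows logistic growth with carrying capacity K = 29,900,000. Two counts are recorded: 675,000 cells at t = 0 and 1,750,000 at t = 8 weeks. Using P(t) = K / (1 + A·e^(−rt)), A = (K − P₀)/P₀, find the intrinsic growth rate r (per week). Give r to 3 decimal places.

r ≈ 0.124 per week

A = (29900000 − 675000)/675000 = 43.2963
1750000 = 29900000/(1 + 43.2963·e^(−r·8)) → e^(−8r) = (17.08571 − 1)/43.2963 = 0.371526
r = −ln(0.371526)/8 = 0.99014/8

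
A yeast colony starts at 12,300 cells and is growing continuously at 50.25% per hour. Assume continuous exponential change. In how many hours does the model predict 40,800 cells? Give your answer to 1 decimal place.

40800 = 12300 · e^(0.5025·t)
t = ln(40800/12300) / 0.5025 = ln(3.31707) / 0.5025 = 1.19908 / 0.5025

t ≈ 2.4 hours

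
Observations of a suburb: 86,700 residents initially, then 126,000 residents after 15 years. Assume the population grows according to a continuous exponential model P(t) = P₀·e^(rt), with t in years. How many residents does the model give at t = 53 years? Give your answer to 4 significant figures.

r = ln(126000/86700) / 15 ≈ 0.024922 per year
P(53) = 86700 · e^(0.024922·53) = 86700 · 3.74664 ≈ 324833.55

≈ 324,800 residents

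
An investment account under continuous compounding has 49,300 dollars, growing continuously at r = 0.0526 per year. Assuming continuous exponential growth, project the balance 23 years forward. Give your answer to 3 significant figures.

P(23) = 49300 · e^(0.0526·23) = 49300 · e^(1.2098)
= 49300 · 3.35281 ≈ 165293.73

≈ 165,000 dollars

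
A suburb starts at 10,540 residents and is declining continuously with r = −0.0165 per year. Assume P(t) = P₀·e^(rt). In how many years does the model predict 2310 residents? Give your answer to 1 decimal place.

2310 = 10540 · e^(-0.0165·t)
t = ln(2310/10540) / -0.0165 = ln(0.21917) / -0.0165 = -1.51793 / -0.0165

t ≈ 92.0 years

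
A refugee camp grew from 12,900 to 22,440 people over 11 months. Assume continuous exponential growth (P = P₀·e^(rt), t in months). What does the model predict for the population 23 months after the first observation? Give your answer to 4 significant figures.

r = ln(22440/12900) / 11 ≈ 0.050329 per month
P(23) = 12900 · e^(0.050329·23) = 12900 · 3.18217 ≈ 41050.04

≈ 41,050 people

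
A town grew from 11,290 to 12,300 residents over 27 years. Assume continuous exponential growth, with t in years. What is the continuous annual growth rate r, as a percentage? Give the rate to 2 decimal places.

12300 = 11290 · e^(r·27)
e^(27r) = 12300/11290 = 1.08946
r = ln(1.08946) / 27 = 0.08568 / 27

r ≈ 0.32% per year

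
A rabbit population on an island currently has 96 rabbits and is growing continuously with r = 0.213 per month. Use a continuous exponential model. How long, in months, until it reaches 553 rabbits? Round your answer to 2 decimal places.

553 = 96 · e^(0.213·t)
t = ln(553/96) / 0.213 = ln(5.76042) / 0.213 = 1.75101 / 0.213

t ≈ 8.22 months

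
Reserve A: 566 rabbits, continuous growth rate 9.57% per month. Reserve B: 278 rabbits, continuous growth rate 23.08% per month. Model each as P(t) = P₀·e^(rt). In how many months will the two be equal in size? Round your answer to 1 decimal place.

t ≈ 5.3 months

566·e^(0.0957t) = 278·e^(0.2308t)
566/278 = e^((0.2308 − 0.0957)t) → ln(2.03597) = 0.1351·t
t = 0.71097 / 0.1351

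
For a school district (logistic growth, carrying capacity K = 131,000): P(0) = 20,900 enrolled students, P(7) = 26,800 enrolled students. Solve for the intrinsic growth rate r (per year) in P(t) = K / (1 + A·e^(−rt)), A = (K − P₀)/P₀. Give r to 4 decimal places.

r ≈ 0.0434 per year

A = (131000 − 20900)/20900 = 5.26794
26800 = 131000/(1 + 5.26794·e^(−r·7)) → e^(−7r) = (4.88806 − 1)/5.26794 = 0.73806
r = −ln(0.73806)/7 = 0.30373/7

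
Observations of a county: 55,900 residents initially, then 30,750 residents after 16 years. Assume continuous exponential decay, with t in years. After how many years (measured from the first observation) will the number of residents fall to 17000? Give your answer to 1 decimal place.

r = ln(30750/55900) / 16 ≈ -0.037355 per year
t = ln(17000/55900) / r = -1.19035 / -0.037355 ≈ 31.866

t ≈ 31.9 years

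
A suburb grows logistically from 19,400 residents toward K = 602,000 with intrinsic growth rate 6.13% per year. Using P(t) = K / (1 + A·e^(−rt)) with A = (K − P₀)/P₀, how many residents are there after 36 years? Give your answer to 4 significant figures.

A = (602000 − 19400)/19400 = 30.03093
P(36) = 602000 / (1 + 30.03093·e^(−0.0613·36)) = 602000 / (1 + 30.03093·0.110052)
= 602000 / 4.30497 ≈ 139838.33

≈ 139,800 residents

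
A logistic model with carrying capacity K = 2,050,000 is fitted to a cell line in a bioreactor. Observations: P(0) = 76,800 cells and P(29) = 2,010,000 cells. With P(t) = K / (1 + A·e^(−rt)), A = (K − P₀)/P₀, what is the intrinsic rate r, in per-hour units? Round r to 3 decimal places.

A = (2050000 − 76800)/76800 = 25.69271
2010000 = 2050000/(1 + 25.69271·e^(−r·29)) → e^(−29r) = (1.0199 − 1)/25.69271 = 0.000775
r = −ln(0.000775)/29 = 7.16322/29

r ≈ 0.247 per hour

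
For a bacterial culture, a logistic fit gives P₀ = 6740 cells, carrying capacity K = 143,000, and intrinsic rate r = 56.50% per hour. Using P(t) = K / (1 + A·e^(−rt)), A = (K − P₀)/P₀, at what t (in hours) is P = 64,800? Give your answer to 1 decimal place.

t ≈ 5.0 hours

A = (143000 − 6740)/6740 = 20.21662
64800 = 143000/(1 + 20.21662·e^(−0.565t)) → 1 + 20.21662·e^(−0.565t) = 2.20679
e^(−0.565t) = 0.059693 → t = ln(16.75239)/0.565 = 2.81854/0.565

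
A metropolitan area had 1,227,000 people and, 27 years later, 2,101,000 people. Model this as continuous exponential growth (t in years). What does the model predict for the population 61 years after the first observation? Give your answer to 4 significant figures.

r = ln(2101000/1227000) / 27 ≈ 0.01992 per year
P(61) = 1227000 · e^(0.01992·61) = 1227000 · 3.37071 ≈ 4135858.83

≈ 4,136,000 people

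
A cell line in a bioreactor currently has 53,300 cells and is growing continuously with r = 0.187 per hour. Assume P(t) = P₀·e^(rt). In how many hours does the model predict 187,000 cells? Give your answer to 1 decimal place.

187000 = 53300 · e^(0.187·t)
t = ln(187000/53300) / 0.187 = ln(3.50844) / 0.187 = 1.25517 / 0.187

t ≈ 6.7 hours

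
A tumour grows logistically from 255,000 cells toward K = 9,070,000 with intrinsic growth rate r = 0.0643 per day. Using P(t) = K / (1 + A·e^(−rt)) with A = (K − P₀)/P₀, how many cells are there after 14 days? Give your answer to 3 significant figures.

A = (9070000 − 255000)/255000 = 34.56863
P(14) = 9070000 / (1 + 34.56863·e^(−0.0643·14)) = 9070000 / (1 + 34.56863·0.406488)
= 9070000 / 15.05174 ≈ 602587.96

≈ 603,000 cells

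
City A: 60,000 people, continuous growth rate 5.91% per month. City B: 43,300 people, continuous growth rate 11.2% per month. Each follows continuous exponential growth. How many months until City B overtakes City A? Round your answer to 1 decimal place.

60000·e^(0.0591t) = 43300·e^(0.112t)
60000/43300 = e^((0.112 − 0.0591)t) → ln(1.38568) = 0.0529·t
t = 0.32619 / 0.0529

t ≈ 6.2 months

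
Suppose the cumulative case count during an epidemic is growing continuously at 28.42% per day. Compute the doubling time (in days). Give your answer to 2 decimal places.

doubling time = ln(2) / |r| = 0.69315 / 0.2842

doubling time ≈ 2.44 days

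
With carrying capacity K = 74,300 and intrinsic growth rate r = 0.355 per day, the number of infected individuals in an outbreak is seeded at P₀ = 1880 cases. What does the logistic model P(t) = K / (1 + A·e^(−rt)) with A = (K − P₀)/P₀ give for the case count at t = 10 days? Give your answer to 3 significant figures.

A = (74300 − 1880)/1880 = 38.52128
P(10) = 74300 / (1 + 38.52128·e^(−0.355·10)) = 74300 / (1 + 38.52128·0.028725)
= 74300 / 2.10651 ≈ 35271.61

≈ 35,300 cases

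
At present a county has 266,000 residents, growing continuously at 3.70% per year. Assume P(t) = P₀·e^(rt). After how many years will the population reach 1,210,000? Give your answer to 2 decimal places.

1210000 = 266000 · e^(0.037·t)
t = ln(1210000/266000) / 0.037 = ln(4.54887) / 0.037 = 1.51488 / 0.037

t ≈ 40.94 years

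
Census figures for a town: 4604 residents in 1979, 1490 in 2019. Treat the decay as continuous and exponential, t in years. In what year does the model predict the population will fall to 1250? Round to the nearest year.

r = ln(1490/4604) / 40 = -1.12815/40 ≈ -0.028204 per year
t = ln(1250/4604) / r = -1.30378/-0.028204 ≈ 46.23 years after 1979

year 2025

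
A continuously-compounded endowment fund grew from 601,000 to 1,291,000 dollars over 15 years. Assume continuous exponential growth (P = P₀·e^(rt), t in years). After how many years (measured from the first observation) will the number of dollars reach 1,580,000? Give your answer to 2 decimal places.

t ≈ 18.96 years

r = ln(1291000/601000) / 15 ≈ 0.050972 per year
t = ln(1580000/601000) / r = 0.96659 / 0.050972 ≈ 18.963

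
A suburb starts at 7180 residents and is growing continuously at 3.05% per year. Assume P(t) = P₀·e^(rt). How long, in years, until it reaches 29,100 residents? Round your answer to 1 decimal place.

29100 = 7180 · e^(0.0305·t)
t = ln(29100/7180) / 0.0305 = ln(4.05292) / 0.0305 = 1.39944 / 0.0305

t ≈ 45.9 years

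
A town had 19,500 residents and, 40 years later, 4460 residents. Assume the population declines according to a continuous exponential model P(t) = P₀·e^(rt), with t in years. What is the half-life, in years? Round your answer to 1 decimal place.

half-life ≈ 18.8 years

r = ln(4460/19500) / 40 = ln(0.22872) / 40 ≈ -0.036882 per year
half-life = ln 2 / |r| = 0.69315 / 0.036882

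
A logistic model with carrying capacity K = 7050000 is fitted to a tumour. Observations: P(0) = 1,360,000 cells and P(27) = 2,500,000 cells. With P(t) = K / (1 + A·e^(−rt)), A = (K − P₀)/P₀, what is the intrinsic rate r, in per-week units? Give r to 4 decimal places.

A = (7050000 − 1360000)/1360000 = 4.18382
2500000 = 7050000/(1 + 4.18382·e^(−r·27)) → e^(−27r) = (2.82 − 1)/4.18382 = 0.435009
r = −ln(0.435009)/27 = 0.83239/27

r ≈ 0.0308 per week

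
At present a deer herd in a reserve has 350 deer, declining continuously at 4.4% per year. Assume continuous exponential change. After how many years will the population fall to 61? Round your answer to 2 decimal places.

61 = 350 · e^(-0.044·t)
t = ln(61/350) / -0.044 = ln(0.17429) / -0.044 = -1.74706 / -0.044

t ≈ 39.71 years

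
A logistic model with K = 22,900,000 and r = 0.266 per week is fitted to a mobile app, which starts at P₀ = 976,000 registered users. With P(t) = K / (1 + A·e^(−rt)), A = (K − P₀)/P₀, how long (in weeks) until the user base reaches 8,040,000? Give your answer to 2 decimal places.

t ≈ 9.39 weeks

A = (22900000 − 976000)/976000 = 22.46311
8040000 = 22900000/(1 + 22.46311·e^(−0.266t)) → 1 + 22.46311·e^(−0.266t) = 2.84826
e^(−0.266t) = 0.08228 → t = ln(12.15366)/0.266 = 2.49763/0.266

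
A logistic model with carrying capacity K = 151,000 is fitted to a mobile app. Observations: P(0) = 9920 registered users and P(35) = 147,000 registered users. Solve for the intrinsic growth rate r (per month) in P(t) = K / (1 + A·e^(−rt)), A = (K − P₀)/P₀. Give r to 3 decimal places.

A = (151000 − 9920)/9920 = 14.22177
147000 = 151000/(1 + 14.22177·e^(−r·35)) → e^(−35r) = (1.02721 − 1)/14.22177 = 0.001913
r = −ln(0.001913)/35 = 6.25891/35

r ≈ 0.179 per month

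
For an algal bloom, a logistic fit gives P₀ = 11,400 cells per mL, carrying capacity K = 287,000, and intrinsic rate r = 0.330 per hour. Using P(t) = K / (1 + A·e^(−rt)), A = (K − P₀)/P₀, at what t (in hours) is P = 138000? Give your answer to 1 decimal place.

t ≈ 9.4 hours

A = (287000 − 11400)/11400 = 24.17544
138000 = 287000/(1 + 24.17544·e^(−0.33t)) → 1 + 24.17544·e^(−0.33t) = 2.07971
e^(−0.33t) = 0.044661 → t = ln(22.39067)/0.33 = 3.10864/0.33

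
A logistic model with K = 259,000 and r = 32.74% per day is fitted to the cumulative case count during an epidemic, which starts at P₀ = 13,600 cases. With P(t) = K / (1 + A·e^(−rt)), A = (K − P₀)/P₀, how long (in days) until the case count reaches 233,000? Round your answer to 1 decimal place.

t ≈ 15.5 days

A = (259000 − 13600)/13600 = 18.04412
233000 = 259000/(1 + 18.04412·e^(−0.3274t)) → 1 + 18.04412·e^(−0.3274t) = 1.11159
e^(−0.3274t) = 0.006184 → t = ln(161.70305)/0.3274 = 5.08576/0.3274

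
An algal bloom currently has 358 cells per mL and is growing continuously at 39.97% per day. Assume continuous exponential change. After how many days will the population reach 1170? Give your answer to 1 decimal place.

t ≈ 3.0 days

1170 = 358 · e^(0.3997·t)
t = ln(1170/358) / 0.3997 = ln(3.26816) / 0.3997 = 1.18423 / 0.3997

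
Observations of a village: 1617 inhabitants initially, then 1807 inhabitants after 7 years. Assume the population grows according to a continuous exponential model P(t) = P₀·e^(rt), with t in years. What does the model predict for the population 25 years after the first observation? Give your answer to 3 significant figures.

≈ 2,400 inhabitants

r = ln(1807/1617) / 7 ≈ 0.015871 per year
P(25) = 1617 · e^(0.015871·25) = 1617 · 1.48701 ≈ 2404.5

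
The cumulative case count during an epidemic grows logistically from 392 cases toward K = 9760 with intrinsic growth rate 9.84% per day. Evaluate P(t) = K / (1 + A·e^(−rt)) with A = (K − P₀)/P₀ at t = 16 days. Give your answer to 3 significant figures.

A = (9760 − 392)/392 = 23.89796
P(16) = 9760 / (1 + 23.89796·e^(−0.0984·16)) = 9760 / (1 + 23.89796·0.207132)
= 9760 / 5.95003 ≈ 1640.33

≈ 1,640 cases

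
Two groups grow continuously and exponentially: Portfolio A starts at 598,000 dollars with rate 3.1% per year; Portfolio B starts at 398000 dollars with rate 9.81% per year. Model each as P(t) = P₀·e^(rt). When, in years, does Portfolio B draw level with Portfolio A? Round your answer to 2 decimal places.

598000·e^(0.031t) = 398000·e^(0.0981t)
598000/398000 = e^((0.0981 − 0.031)t) → ln(1.50251) = 0.0671·t
t = 0.40714 / 0.0671

t ≈ 6.07 years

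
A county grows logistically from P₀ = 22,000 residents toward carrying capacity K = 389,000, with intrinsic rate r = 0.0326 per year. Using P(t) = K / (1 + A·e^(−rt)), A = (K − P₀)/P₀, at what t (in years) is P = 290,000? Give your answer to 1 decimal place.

t ≈ 119.3 years

A = (389000 − 22000)/22000 = 16.68182
290000 = 389000/(1 + 16.68182·e^(−0.0326t)) → 1 + 16.68182·e^(−0.0326t) = 1.34138
e^(−0.0326t) = 0.020464 → t = ln(48.86593)/0.0326 = 3.88908/0.0326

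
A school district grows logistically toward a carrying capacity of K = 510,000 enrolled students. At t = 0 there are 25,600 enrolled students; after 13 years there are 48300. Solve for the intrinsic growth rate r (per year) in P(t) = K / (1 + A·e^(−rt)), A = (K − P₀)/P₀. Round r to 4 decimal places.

r ≈ 0.0525 per year

A = (510000 − 25600)/25600 = 18.92188
48300 = 510000/(1 + 18.92188·e^(−r·13)) → e^(−13r) = (10.55901 − 1)/18.92188 = 0.505183
r = −ln(0.505183)/13 = 0.68283/13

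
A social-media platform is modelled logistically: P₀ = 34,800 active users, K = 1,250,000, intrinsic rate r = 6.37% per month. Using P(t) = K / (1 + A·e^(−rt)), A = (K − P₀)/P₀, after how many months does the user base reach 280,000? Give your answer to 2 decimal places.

t ≈ 36.27 months

A = (1250000 − 34800)/34800 = 34.91954
280000 = 1250000/(1 + 34.91954·e^(−0.0637t)) → 1 + 34.91954·e^(−0.0637t) = 4.46429
e^(−0.0637t) = 0.099208 → t = ln(10.07987)/0.0637 = 2.31054/0.0637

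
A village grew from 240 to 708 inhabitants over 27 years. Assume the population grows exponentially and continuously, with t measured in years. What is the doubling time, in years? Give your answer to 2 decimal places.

doubling time ≈ 17.30 years

r = ln(708/240) / 27 = ln(2.95) / 27 ≈ 0.040067 per year
doubling time = ln 2 / |r| = 0.69315 / 0.040067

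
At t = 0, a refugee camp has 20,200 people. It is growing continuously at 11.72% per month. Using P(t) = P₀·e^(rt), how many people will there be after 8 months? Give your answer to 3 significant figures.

P(8) = 20200 · e^(0.1172·8) = 20200 · e^(0.9376)
= 20200 · 2.55384 ≈ 51587.67

≈ 51,600 people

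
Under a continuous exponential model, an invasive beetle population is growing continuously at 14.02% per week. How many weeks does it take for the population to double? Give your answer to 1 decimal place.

doubling time ≈ 4.9 weeks

doubling time = ln(2) / |r| = 0.69315 / 0.1402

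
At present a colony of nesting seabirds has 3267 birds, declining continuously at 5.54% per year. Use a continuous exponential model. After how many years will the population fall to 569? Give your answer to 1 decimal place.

t ≈ 31.5 years

569 = 3267 · e^(-0.0554·t)
t = ln(569/3267) / -0.0554 = ln(0.17417) / -0.0554 = -1.74775 / -0.0554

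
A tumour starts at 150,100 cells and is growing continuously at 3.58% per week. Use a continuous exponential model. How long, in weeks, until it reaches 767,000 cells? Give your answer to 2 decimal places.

t ≈ 45.56 weeks

767000 = 150100 · e^(0.0358·t)
t = ln(767000/150100) / 0.0358 = ln(5.10993) / 0.0358 = 1.63119 / 0.0358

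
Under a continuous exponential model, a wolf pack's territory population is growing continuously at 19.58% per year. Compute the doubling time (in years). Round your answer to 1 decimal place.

doubling time = ln(2) / |r| = 0.69315 / 0.1958

doubling time ≈ 3.5 years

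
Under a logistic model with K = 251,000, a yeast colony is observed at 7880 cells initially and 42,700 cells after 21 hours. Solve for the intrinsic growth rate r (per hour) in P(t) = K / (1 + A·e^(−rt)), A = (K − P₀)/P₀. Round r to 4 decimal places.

A = (251000 − 7880)/7880 = 30.85279
42700 = 251000/(1 + 30.85279·e^(−r·21)) → e^(−21r) = (5.87822 − 1)/30.85279 = 0.158113
r = −ln(0.158113)/21 = 1.84445/21

r ≈ 0.0878 per hour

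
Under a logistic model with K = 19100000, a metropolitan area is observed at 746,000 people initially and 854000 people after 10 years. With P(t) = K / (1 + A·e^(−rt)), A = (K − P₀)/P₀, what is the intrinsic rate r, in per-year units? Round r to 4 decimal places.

A = (19100000 − 746000)/746000 = 24.60322
854000 = 19100000/(1 + 24.60322·e^(−r·10)) → e^(−10r) = (22.36534 − 1)/24.60322 = 0.868396
r = −ln(0.868396)/10 = 0.14111/10

r ≈ 0.0141 per year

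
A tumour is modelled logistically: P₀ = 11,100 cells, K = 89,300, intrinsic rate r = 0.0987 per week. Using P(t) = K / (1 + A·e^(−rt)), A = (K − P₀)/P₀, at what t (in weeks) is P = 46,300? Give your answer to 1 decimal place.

t ≈ 20.5 weeks

A = (89300 − 11100)/11100 = 7.04505
46300 = 89300/(1 + 7.04505·e^(−0.0987t)) → 1 + 7.04505·e^(−0.0987t) = 1.92873
e^(−0.0987t) = 0.131827 → t = ln(7.58571)/0.0987 = 2.02627/0.0987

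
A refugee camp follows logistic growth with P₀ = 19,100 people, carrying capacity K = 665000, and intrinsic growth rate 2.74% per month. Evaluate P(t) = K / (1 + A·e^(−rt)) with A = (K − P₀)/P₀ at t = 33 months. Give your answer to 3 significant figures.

A = (665000 − 19100)/19100 = 33.81675
P(33) = 665000 / (1 + 33.81675·e^(−0.0274·33)) = 665000 / (1 + 33.81675·0.404866)
= 665000 / 14.69124 ≈ 45265.06

≈ 45,300 people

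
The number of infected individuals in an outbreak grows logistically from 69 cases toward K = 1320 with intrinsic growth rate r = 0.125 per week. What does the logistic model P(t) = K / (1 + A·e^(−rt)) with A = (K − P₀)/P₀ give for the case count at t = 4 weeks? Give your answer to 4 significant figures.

A = (1320 − 69)/69 = 18.13043
P(4) = 1320 / (1 + 18.13043·e^(−0.125·4)) = 1320 / (1 + 18.13043·0.606531)
= 1320 / 11.99666 ≈ 110.03

≈ 110.0 cases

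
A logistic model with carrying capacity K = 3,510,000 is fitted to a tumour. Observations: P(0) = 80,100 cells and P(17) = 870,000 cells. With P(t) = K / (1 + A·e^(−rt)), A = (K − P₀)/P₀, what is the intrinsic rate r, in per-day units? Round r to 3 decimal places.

A = (3510000 − 80100)/80100 = 42.82022
870000 = 3510000/(1 + 42.82022·e^(−r·17)) → e^(−17r) = (4.03448 − 1)/42.82022 = 0.070866
r = −ln(0.070866)/17 = 2.64697/17

r ≈ 0.156 per day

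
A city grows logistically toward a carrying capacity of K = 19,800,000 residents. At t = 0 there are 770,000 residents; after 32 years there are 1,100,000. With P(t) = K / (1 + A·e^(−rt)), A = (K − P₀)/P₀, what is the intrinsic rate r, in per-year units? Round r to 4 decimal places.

r ≈ 0.0117 per year

A = (19800000 − 770000)/770000 = 24.71429
1100000 = 19800000/(1 + 24.71429·e^(−r·32)) → e^(−32r) = (18 − 1)/24.71429 = 0.687861
r = −ln(0.687861)/32 = 0.37417/32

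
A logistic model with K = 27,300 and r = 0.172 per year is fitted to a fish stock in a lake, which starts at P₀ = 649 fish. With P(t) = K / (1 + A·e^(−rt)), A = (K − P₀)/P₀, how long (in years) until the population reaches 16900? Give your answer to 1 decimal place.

A = (27300 − 649)/649 = 41.06471
16900 = 27300/(1 + 41.06471·e^(−0.172t)) → 1 + 41.06471·e^(−0.172t) = 1.61538
e^(−0.172t) = 0.014986 → t = ln(66.73016)/0.172 = 4.20066/0.172

t ≈ 24.4 years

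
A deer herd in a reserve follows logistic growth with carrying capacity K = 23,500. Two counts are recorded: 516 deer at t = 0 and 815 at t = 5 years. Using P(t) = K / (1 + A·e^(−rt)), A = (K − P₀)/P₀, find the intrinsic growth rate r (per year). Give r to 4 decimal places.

r ≈ 0.0940 per year

A = (23500 − 516)/516 = 44.54264
815 = 23500/(1 + 44.54264·e^(−r·5)) → e^(−5r) = (28.83436 − 1)/44.54264 = 0.624892
r = −ln(0.624892)/5 = 0.47018/5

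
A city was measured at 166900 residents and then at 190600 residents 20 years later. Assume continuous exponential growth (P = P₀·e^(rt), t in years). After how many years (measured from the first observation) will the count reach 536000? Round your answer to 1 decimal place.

t ≈ 175.7 years

r = ln(190600/166900) / 20 ≈ 0.006639 per year
t = ln(536000/166900) / r = 1.16674 / 0.006639 ≈ 175.737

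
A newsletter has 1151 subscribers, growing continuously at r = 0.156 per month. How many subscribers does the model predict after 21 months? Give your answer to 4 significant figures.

P(21) = 1151 · e^(0.156·21) = 1151 · e^(3.276)
= 1151 · 26.46968 ≈ 30466.6

≈ 30,470 subscribers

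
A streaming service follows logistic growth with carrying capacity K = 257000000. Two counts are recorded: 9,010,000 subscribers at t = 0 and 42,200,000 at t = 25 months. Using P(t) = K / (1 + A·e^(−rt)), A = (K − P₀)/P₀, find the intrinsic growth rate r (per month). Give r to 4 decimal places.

r ≈ 0.0675 per month

A = (257000000 − 9010000)/9010000 = 27.52386
42200000 = 257000000/(1 + 27.52386·e^(−r·25)) → e^(−25r) = (6.09005 − 1)/27.52386 = 0.184932
r = −ln(0.184932)/25 = 1.68777/25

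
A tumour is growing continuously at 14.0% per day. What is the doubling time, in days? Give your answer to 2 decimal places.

doubling time ≈ 4.95 days

doubling time = ln(2) / |r| = 0.69315 / 0.14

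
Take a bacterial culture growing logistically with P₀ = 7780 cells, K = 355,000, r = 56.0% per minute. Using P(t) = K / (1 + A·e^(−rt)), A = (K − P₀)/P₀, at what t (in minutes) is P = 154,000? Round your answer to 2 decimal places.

t ≈ 6.31 minutes

A = (355000 − 7780)/7780 = 44.62982
154000 = 355000/(1 + 44.62982·e^(−0.56t)) → 1 + 44.62982·e^(−0.56t) = 2.30519
e^(−0.56t) = 0.029245 → t = ln(34.19399)/0.56 = 3.53205/0.56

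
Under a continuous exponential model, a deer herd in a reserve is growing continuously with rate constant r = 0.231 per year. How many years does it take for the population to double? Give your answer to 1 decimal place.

doubling time = ln(2) / |r| = 0.69315 / 0.231

doubling time ≈ 3.0 years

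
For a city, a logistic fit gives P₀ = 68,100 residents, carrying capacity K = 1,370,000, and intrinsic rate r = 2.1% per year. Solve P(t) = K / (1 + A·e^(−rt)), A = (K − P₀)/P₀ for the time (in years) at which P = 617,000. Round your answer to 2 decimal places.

t ≈ 131.02 years

A = (1370000 − 68100)/68100 = 19.11747
617000 = 1370000/(1 + 19.11747·e^(−0.021t)) → 1 + 19.11747·e^(−0.021t) = 2.22042
e^(−0.021t) = 0.063838 → t = ln(15.66465)/0.021 = 2.75141/0.021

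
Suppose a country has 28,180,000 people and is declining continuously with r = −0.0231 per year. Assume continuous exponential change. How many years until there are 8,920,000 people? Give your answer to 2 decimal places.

t ≈ 49.80 years

8920000 = 28180000 · e^(-0.0231·t)
t = ln(8920000/28180000) / -0.0231 = ln(0.31654) / -0.0231 = -1.15032 / -0.0231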